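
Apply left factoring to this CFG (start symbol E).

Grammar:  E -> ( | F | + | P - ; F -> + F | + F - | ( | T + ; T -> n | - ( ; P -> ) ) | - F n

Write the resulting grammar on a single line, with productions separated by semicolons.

E -> ( | F | + | P -; F -> ( | T + | + F F'; T -> n | - (; P -> ) ) | - F n; F' -> ε | -

F has alternatives sharing prefix '+ F': factor to F → + F F' with F' → ε | -.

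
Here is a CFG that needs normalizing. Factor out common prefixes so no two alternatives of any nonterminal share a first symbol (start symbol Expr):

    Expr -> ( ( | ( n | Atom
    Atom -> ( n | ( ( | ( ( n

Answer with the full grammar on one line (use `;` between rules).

Expr -> Atom | ( Expr1; Atom -> ( Atom1; Expr1 -> ( | n; Atom1 -> n | ( Atom11; Atom11 -> ε | n

Expr has alternatives sharing prefix '(': factor to Expr → ( Expr1 with Expr1 → ( | n.
Atom has alternatives sharing prefix '(': factor to Atom → ( Atom1 with Atom1 → n | ( | ( n.
Atom1 has alternatives sharing prefix '(': factor to Atom1 → ( Atom11 with Atom11 → ε | n.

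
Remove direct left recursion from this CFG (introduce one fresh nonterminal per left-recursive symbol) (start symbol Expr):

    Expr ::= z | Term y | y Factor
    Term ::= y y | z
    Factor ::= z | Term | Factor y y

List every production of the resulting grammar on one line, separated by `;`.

Expr ::= z | Term y | y Factor; Term ::= y y | z; Factor ::= z Factor1 | Term Factor1; Factor1 ::= y y Factor1 | ε

Factor is directly left-recursive.
For Factor: α = {y y}, β = {z, Term}. Rewrite as Factor → β Factor1 and Factor1 → α Factor1 | ε.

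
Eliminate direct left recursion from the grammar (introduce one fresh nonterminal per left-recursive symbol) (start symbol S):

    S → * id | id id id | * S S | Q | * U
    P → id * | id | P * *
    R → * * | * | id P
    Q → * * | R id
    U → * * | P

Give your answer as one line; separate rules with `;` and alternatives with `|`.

P is directly left-recursive.
For P: α = {* *}, β = {id *, id}. Rewrite as P → β P' and P' → α P' | ε.

S → * id | id id id | * S S | Q | * U; P → id * P' | id P'; R → * * | * | id P; Q → * * | R id; U → * * | P; P' → * * P' | ε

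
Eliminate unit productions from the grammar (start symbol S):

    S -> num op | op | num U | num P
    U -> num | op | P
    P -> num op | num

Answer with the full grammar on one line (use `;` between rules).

Unit pairs: U ⇒* {P}.
For every A with A ⇒* B via unit rules, add B's non-unit alternatives to A; then delete every rule of the form X → Y.

S -> num op | op | num U | num P; U -> num | op | num op; P -> num op | num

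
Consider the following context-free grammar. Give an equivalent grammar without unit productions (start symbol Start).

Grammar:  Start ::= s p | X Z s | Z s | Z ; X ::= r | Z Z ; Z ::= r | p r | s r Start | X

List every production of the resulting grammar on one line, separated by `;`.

Start ::= r | p r | s r Start | s p | X Z s | Z s | Z Z; X ::= r | Z Z; Z ::= r | p r | s r Start | Z Z

Unit pairs: Start ⇒* {X, Z}; Z ⇒* {X}.
Replace each nonterminal's rules with the union of the non-unit rules of every nonterminal it unit-derives.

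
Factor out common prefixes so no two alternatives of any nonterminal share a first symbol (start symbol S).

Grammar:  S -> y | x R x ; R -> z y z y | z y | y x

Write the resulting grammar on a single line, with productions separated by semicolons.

R has alternatives sharing prefix 'z y': factor to R → z y R' with R' → z y | ε.

S -> y | x R x; R -> y x | z y R'; R' -> z y | epsilon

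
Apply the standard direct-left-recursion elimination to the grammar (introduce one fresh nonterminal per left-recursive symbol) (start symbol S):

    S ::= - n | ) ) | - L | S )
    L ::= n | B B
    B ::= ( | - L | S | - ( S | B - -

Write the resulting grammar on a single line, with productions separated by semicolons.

S ::= - n S' | ) ) S' | - L S'; L ::= n | B B; B ::= ( B' | - L B' | S B' | - ( S B'; S' ::= ) S' | ε; B' ::= - - B' | ε

S, B are directly left-recursive.
For S: α = {)}, β = {- n, ) ), - L}. Rewrite as S → β S' and S' → α S' | ε.
For B: α = {- -}, β = {(, - L, S, - ( S}. Rewrite as B → β B' and B' → α B' | ε.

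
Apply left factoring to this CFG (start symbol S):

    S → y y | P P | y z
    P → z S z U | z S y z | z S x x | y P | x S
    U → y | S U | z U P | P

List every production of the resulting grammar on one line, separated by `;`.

S has alternatives sharing prefix 'y': factor to S → y S' with S' → y | z.
P has alternatives sharing prefix 'z S': factor to P → z S P' with P' → z U | y z | x x.

S → P P | y S'; P → y P | x S | z S P'; U → y | S U | z U P | P; S' → y | z; P' → z U | y z | x x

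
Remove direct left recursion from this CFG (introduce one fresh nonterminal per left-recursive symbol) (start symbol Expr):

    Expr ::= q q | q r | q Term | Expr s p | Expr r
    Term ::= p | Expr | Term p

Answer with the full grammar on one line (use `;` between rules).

Expr, Term are directly left-recursive.
For Expr: α = {s p, r}, β = {q q, q r, q Term}. Rewrite as Expr → β Expr1 and Expr1 → α Expr1 | ε.
For Term: α = {p}, β = {p, Expr}. Rewrite as Term → β Term1 and Term1 → α Term1 | ε.

Expr ::= q q Expr1 | q r Expr1 | q Term Expr1; Term ::= p Term1 | Expr Term1; Expr1 ::= s p Expr1 | r Expr1 | ε; Term1 ::= p Term1 | ε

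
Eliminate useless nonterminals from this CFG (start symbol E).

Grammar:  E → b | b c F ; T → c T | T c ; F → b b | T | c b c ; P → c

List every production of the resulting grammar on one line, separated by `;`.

Generating nonterminals: {E, F, P}.
Reachable from E after that: {E, F}.
Removed useless symbols: {P, T} and every production mentioning them.

E → b | b c F; F → b b | c b c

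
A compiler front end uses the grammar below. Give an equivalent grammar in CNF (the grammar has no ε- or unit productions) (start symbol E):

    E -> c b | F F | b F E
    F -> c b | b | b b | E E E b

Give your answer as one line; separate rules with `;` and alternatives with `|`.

Introduce a nonterminal for each terminal appearing in a rule of length ≥ 2: X1 → c, X2 → b.
Binarize each right-hand side of length ≥ 3 by chaining fresh nonterminals (Y1, Y2, …): affected rules were E → X2 F E; F → E E E X2.

E -> X1 X2 | F F | X2 Y1; F -> X1 X2 | b | X2 X2 | E Y2; X1 -> c; X2 -> b; Y1 -> F E; Y2 -> E Y3; Y3 -> E X2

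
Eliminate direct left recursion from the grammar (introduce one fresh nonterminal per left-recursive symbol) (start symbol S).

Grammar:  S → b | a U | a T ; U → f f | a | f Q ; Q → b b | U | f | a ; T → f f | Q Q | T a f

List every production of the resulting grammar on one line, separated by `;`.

Left recursion appears on T.
For T: α = {a f}, β = {f f, Q Q}. Rewrite as T → β T' and T' → α T' | ε.

S → b | a U | a T; U → f f | a | f Q; Q → b b | U | f | a; T → f f T' | Q Q T'; T' → a f T' | ε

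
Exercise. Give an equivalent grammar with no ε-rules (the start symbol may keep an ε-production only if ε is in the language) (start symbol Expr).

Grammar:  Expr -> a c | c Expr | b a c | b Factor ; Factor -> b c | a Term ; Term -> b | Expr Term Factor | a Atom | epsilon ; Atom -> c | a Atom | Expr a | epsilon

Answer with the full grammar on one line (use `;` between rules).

Expr -> a c | c Expr | b a c | b Factor; Factor -> b c | a Term | a; Term -> b | Expr Term Factor | Expr Factor | a Atom | a; Atom -> c | a Atom | a | Expr a

Nullable set = {Atom, Term}.
ε ∉ L(G), so no ε-production is kept.
Add the nullable-subset variants: Factor → a Term gives a Term | a. Term → Expr Term Factor gives Expr Term Factor | Expr Factor. Term → a Atom gives a Atom | a. Atom → a Atom gives a Atom | a.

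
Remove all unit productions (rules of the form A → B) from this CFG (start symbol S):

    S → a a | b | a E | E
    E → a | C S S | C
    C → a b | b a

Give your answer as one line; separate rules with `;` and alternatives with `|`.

S → a | C S S | a b | b a | a a | b | a E; E → a | C S S | a b | b a; C → a b | b a

Unit pairs: E ⇒* {C}; S ⇒* {C, E}.
For each unit pair (A, B), copy every non-unit production of B to A, then drop all unit productions.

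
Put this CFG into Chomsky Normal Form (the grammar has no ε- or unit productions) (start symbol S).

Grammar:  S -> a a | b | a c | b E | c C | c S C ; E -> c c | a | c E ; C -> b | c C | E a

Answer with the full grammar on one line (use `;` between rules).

S -> X1 X1 | b | X1 X2 | X3 E | X2 C | X2 Y1; E -> X2 X2 | a | X2 E; C -> b | X2 C | E X1; X1 -> a; X2 -> c; X3 -> b; Y1 -> S C

Introduce a nonterminal for each terminal appearing in a rule of length ≥ 2: X1 → a, X2 → c, X3 → b.
Binarize each right-hand side of length ≥ 3 by chaining fresh nonterminals (Y1, Y2, …): affected rules were S → X2 S C.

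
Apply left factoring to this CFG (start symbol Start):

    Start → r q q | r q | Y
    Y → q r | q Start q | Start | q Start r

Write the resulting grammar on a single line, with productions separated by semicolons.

Start has alternatives sharing prefix 'r q': factor to Start → r q Start1 with Start1 → q | ε.
Y has alternatives sharing prefix 'q': factor to Y → q Y1 with Y1 → r | Start q | Start r.
Y1 has alternatives sharing prefix 'Start': factor to Y1 → Start Y11 with Y11 → q | r.

Start → Y | r q Start1; Y → Start | q Y1; Start1 → q | ε; Y1 → r | Start Y11; Y11 → q | r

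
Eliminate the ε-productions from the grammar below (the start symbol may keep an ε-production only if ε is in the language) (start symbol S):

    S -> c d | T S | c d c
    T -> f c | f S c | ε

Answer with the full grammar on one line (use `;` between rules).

S -> c d | T S | c d c; T -> f c | f S c

The nullable symbols are {T}.
ε ∉ L(G), so no ε-production is kept.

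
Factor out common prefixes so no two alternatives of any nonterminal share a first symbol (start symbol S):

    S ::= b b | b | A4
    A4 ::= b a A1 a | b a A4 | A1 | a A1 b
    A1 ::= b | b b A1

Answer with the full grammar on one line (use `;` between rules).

S has alternatives sharing prefix 'b': factor to S → b S' with S' → b | ε.
A4 has alternatives sharing prefix 'b a': factor to A4 → b a A4' with A4' → A1 a | A4.
A1 has alternatives sharing prefix 'b': factor to A1 → b A1' with A1' → ε | b A1.

S ::= A4 | b S'; A4 ::= A1 | a A1 b | b a A4'; A1 ::= b A1'; S' ::= b | ε; A4' ::= A1 a | A4; A1' ::= ε | b A1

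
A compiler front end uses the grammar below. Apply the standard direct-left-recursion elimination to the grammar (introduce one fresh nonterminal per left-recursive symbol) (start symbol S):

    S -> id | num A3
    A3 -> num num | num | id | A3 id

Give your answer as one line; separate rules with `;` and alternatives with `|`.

A3 is directly left-recursive.
For A3: α = {id}, β = {num num, num, id}. Rewrite as A3 → β A3' and A3' → α A3' | ε.

S -> id | num A3; A3 -> num num A3' | num A3' | id A3'; A3' -> id A3' | ε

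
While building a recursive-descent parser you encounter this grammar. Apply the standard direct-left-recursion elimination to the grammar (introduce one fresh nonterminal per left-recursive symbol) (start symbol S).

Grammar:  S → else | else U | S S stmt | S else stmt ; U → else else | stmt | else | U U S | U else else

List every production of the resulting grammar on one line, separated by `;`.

S → else S' | else U S'; U → else else U' | stmt U' | else U'; S' → S stmt S' | else stmt S' | eps; U' → U S U' | else else U' | eps

S, U are directly left-recursive.
For S: α = {S stmt, else stmt}, β = {else, else U}. Rewrite as S → β S' and S' → α S' | ε.
For U: α = {U S, else else}, β = {else else, stmt, else}. Rewrite as U → β U' and U' → α U' | ε.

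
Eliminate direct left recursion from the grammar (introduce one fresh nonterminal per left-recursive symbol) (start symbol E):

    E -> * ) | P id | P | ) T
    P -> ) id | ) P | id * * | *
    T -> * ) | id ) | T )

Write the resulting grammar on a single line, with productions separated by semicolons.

E -> * ) | P id | P | ) T; P -> ) id | ) P | id * * | *; T -> * ) T' | id ) T'; T' -> ) T' | ε

T is directly left-recursive.
For T: α = {)}, β = {* ), id )}. Rewrite as T → β T' and T' → α T' | ε.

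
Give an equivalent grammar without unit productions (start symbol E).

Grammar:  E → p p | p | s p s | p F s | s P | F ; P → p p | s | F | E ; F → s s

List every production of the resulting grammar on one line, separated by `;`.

E → p p | p | s p s | p F s | s P | s s; P → p p | p | s p s | p F s | s P | s s | s; F → s s

Unit pairs: E ⇒* {F}; P ⇒* {E, F}.
For every A with A ⇒* B via unit rules, add B's non-unit alternatives to A; then delete every rule of the form X → Y.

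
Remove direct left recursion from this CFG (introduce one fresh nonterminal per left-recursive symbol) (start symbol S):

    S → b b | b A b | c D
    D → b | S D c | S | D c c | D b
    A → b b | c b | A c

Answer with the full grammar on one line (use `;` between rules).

S → b b | b A b | c D; D → b D' | S D c D' | S D'; A → b b A' | c b A'; D' → c c D' | b D' | ε; A' → c A' | ε

Left recursion appears on D, A.
For D: α = {c c, b}, β = {b, S D c, S}. Rewrite as D → β D' and D' → α D' | ε.
For A: α = {c}, β = {b b, c b}. Rewrite as A → β A' and A' → α A' | ε.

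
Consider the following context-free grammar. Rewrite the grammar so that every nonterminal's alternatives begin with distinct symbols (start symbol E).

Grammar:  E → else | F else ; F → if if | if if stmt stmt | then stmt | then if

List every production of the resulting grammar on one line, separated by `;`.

F has alternatives sharing prefix 'if if': factor to F → if if F' with F' → ε | stmt stmt.
F has alternatives sharing prefix 'then': factor to F → then F'' with F'' → stmt | if.

E → else | F else; F → if if F' | then F''; F' → eps | stmt stmt; F'' → stmt | if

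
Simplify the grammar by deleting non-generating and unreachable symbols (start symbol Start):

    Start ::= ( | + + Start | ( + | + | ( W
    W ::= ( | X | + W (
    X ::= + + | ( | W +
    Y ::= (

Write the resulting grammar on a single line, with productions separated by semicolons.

Start ::= ( | + + Start | ( + | + | ( W; W ::= ( | X | + W (; X ::= + + | ( | W +

Generating nonterminals: {Start, W, X, Y}.
Reachable from Start after that: {Start, W, X}.
Removed useless symbols: {Y} and every production mentioning them.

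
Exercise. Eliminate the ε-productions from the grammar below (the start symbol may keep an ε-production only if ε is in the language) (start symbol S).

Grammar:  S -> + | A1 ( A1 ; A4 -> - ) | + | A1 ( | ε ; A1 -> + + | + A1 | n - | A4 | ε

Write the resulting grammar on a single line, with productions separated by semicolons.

Nullable set = {A1, A4}.
ε ∉ L(G), so no ε-production is kept.
Add the nullable-subset variants: S → A1 ( A1 gives A1 ( A1 | A1 ( | ( A1 | (. A4 → A1 ( gives A1 ( | (. A1 → + A1 gives + A1 | +.

S -> + | A1 ( A1 | A1 ( | ( A1 | (; A4 -> - ) | + | A1 ( | (; A1 -> + + | + A1 | + | n - | A4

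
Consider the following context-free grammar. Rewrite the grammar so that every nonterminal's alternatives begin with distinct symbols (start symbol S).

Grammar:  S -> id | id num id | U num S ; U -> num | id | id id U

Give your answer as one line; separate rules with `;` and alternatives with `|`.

S -> U num S | id S'; U -> num | id U'; S' -> ε | num id; U' -> ε | id U

S has alternatives sharing prefix 'id': factor to S → id S' with S' → ε | num id.
U has alternatives sharing prefix 'id': factor to U → id U' with U' → ε | id U.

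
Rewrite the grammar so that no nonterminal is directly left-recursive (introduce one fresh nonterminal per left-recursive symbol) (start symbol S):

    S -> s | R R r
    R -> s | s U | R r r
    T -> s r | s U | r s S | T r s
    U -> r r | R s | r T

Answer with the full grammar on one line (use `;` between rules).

Directly left-recursive nonterminals: R, T.
For R: α = {r r}, β = {s, s U}. Rewrite as R → β R' and R' → α R' | ε.
For T: α = {r s}, β = {s r, s U, r s S}. Rewrite as T → β T' and T' → α T' | ε.

S -> s | R R r; R -> s R' | s U R'; T -> s r T' | s U T' | r s S T'; U -> r r | R s | r T; R' -> r r R' | ε; T' -> r s T' | ε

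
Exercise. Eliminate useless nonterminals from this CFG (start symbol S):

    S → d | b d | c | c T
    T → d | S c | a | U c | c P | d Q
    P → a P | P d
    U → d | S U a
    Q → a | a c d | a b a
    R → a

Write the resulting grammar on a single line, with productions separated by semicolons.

S → d | b d | c | c T; T → d | S c | a | U c | d Q; U → d | S U a; Q → a | a c d | a b a

Generating nonterminals: {Q, R, S, T, U}.
Reachable from S after that: {Q, S, T, U}.
Removed useless symbols: {P, R} and every production mentioning them.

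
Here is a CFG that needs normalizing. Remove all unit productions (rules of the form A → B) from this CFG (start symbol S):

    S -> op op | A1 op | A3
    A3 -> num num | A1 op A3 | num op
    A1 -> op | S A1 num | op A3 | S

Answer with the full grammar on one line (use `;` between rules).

Unit pairs: A1 ⇒* {A3, S}; S ⇒* {A3}.
Replace each nonterminal's rules with the union of the non-unit rules of every nonterminal it unit-derives.

S -> op op | A1 op | num num | A1 op A3 | num op; A3 -> num num | A1 op A3 | num op; A1 -> op | S A1 num | op A3 | op op | A1 op | num num | A1 op A3 | num op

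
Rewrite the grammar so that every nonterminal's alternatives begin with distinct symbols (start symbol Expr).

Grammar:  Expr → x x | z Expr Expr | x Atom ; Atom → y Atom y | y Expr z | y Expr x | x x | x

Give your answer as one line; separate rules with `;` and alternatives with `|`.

Expr has alternatives sharing prefix 'x': factor to Expr → x Expr1 with Expr1 → x | Atom.
Atom has alternatives sharing prefix 'y': factor to Atom → y Atom1 with Atom1 → Atom y | Expr z | Expr x.
Atom has alternatives sharing prefix 'x': factor to Atom → x Atom2 with Atom2 → x | ε.
Atom1 has alternatives sharing prefix 'Expr': factor to Atom1 → Expr Atom11 with Atom11 → z | x.

Expr → z Expr Expr | x Expr1; Atom → y Atom1 | x Atom2; Expr1 → x | Atom; Atom1 → Atom y | Expr Atom11; Atom2 → x | ε; Atom11 → z | x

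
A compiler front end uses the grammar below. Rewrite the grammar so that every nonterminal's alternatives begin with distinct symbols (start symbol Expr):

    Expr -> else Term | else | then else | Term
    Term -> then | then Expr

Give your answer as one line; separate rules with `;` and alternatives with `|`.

Expr -> then else | Term | else Expr1; Term -> then Term1; Expr1 -> Term | epsilon; Term1 -> epsilon | Expr

Expr has alternatives sharing prefix 'else': factor to Expr → else Expr1 with Expr1 → Term | ε.
Term has alternatives sharing prefix 'then': factor to Term → then Term1 with Term1 → ε | Expr.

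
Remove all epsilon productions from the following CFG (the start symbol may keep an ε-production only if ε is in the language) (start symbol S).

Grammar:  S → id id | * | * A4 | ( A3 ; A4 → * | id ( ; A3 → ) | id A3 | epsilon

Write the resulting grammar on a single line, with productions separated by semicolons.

S → id id | * | * A4 | ( A3 | (; A4 → * | id (; A3 → ) | id A3 | id

The nullable symbols are {A3}.
ε ∉ L(G), so no ε-production is kept.
For each production, add variants omitting each subset of nullable occurrences: S → ( A3 gives ( A3 | (. A3 → id A3 gives id A3 | id.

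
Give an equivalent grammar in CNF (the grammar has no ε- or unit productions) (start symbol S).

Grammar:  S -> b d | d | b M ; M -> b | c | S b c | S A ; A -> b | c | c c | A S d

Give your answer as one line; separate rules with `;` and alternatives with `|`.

S -> X1 X2 | d | X1 M; M -> b | c | S Y1 | S A; A -> b | c | X3 X3 | A Y2; X1 -> b; X2 -> d; X3 -> c; Y1 -> X1 X3; Y2 -> S X2

Introduce a nonterminal for each terminal appearing in a rule of length ≥ 2: X1 → b, X2 → d, X3 → c.
Binarize each right-hand side of length ≥ 3 by chaining fresh nonterminals (Y1, Y2, …): affected rules were M → S X1 X3; A → A S X2.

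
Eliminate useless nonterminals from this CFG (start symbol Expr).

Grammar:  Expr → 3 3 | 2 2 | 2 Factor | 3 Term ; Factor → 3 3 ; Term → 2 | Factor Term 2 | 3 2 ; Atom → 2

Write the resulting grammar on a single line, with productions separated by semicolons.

Expr → 3 3 | 2 2 | 2 Factor | 3 Term; Factor → 3 3; Term → 2 | Factor Term 2 | 3 2

Generating nonterminals: {Atom, Expr, Factor, Term}.
Reachable from Expr after that: {Expr, Factor, Term}.
Removed useless symbols: {Atom} and every production mentioning them.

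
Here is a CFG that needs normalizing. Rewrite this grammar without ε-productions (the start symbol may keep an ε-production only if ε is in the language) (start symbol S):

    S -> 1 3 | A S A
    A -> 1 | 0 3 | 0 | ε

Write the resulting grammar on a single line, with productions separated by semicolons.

Nullable nonterminals: {A}.
ε ∉ L(G), so no ε-production is kept.
For each production, add variants omitting each subset of nullable occurrences: S → A S A gives A S A | A S | S A.

S -> 1 3 | A S A | A S | S A; A -> 1 | 0 3 | 0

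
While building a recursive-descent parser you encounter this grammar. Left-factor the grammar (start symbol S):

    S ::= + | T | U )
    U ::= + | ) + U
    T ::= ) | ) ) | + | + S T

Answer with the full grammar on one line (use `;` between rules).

T has alternatives sharing prefix ')': factor to T → ) T' with T' → ε | ).
T has alternatives sharing prefix '+': factor to T → + T'' with T'' → ε | S T.

S ::= + | T | U ); U ::= + | ) + U; T ::= ) T' | + T''; T' ::= ε | ); T'' ::= ε | S T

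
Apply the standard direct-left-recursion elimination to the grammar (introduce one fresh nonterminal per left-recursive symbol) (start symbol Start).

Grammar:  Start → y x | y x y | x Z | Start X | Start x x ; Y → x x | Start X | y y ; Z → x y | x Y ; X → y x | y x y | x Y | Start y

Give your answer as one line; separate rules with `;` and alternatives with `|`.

Directly left-recursive nonterminal: Start.
For Start: α = {X, x x}, β = {y x, y x y, x Z}. Rewrite as Start → β Start1 and Start1 → α Start1 | ε.

Start → y x Start1 | y x y Start1 | x Z Start1; Y → x x | Start X | y y; Z → x y | x Y; X → y x | y x y | x Y | Start y; Start1 → X Start1 | x x Start1 | ε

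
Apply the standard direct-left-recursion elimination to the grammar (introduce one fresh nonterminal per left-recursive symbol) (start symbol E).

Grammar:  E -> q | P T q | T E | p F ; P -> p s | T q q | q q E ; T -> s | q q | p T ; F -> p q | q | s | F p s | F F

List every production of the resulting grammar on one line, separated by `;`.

E -> q | P T q | T E | p F; P -> p s | T q q | q q E; T -> s | q q | p T; F -> p q F' | q F' | s F'; F' -> p s F' | F F' | eps

Directly left-recursive nonterminal: F.
For F: α = {p s, F}, β = {p q, q, s}. Rewrite as F → β F' and F' → α F' | ε.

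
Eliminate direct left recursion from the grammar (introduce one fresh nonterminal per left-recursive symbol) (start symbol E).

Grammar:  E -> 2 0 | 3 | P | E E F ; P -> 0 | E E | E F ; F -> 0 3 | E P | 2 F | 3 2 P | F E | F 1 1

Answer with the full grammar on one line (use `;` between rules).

E -> 2 0 E' | 3 E' | P E'; P -> 0 | E E | E F; F -> 0 3 F' | E P F' | 2 F F' | 3 2 P F'; E' -> E F E' | ε; F' -> E F' | 1 1 F' | ε

Left recursion appears on E, F.
For E: α = {E F}, β = {2 0, 3, P}. Rewrite as E → β E' and E' → α E' | ε.
For F: α = {E, 1 1}, β = {0 3, E P, 2 F, 3 2 P}. Rewrite as F → β F' and F' → α F' | ε.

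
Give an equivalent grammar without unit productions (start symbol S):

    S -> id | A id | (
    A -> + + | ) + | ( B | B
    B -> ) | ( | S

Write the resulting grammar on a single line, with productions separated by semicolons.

S -> id | A id | (; A -> ) | ( | id | A id | + + | ) + | ( B; B -> ) | ( | id | A id

Unit pairs: A ⇒* {B, S}; B ⇒* {S}.
Replace each nonterminal's rules with the union of the non-unit rules of every nonterminal it unit-derives.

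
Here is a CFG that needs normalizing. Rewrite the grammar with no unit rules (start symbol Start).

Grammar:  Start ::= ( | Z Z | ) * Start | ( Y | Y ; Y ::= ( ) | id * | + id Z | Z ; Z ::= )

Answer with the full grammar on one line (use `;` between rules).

Start ::= ) | ( | Z Z | ) * Start | ( Y | ( ) | id * | + id Z; Y ::= ) | ( ) | id * | + id Z; Z ::= )

Unit pairs: Start ⇒* {Y, Z}; Y ⇒* {Z}.
For each unit pair (A, B), copy every non-unit production of B to A, then drop all unit productions.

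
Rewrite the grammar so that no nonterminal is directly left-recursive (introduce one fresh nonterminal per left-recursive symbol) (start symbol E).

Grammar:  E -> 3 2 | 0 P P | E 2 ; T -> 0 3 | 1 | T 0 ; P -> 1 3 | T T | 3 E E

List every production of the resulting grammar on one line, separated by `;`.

E -> 3 2 E' | 0 P P E'; T -> 0 3 T' | 1 T'; P -> 1 3 | T T | 3 E E; E' -> 2 E' | ε; T' -> 0 T' | ε

E, T are directly left-recursive.
For E: α = {2}, β = {3 2, 0 P P}. Rewrite as E → β E' and E' → α E' | ε.
For T: α = {0}, β = {0 3, 1}. Rewrite as T → β T' and T' → α T' | ε.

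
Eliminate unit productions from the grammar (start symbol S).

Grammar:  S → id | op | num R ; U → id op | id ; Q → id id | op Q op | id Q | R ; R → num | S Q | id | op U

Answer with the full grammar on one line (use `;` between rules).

S → id | op | num R; U → id op | id; Q → num | S Q | id | op U | id id | op Q op | id Q; R → num | S Q | id | op U

Unit pairs: Q ⇒* {R}.
For each unit pair (A, B), copy every non-unit production of B to A, then drop all unit productions.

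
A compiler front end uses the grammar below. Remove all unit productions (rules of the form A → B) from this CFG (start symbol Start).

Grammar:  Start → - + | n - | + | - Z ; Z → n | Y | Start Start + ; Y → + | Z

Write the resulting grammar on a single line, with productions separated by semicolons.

Start → - + | n - | + | - Z; Z → n | Start Start + | +; Y → n | Start Start + | +

Unit pairs: Y ⇒* {Z}; Z ⇒* {Y}.
For every A with A ⇒* B via unit rules, add B's non-unit alternatives to A; then delete every rule of the form X → Y.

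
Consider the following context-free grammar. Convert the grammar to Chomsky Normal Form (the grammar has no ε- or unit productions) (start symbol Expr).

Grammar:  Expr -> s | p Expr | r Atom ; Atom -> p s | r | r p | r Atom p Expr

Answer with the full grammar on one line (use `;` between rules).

Introduce a nonterminal for each terminal appearing in a rule of length ≥ 2: X1 → p, X2 → r, X3 → s.
Binarize each right-hand side of length ≥ 3 by chaining fresh nonterminals (Y1, Y2, …): affected rules were Atom → X2 Atom X1 Expr.

Expr -> s | X1 Expr | X2 Atom; Atom -> X1 X3 | r | X2 X1 | X2 Y1; X1 -> p; X2 -> r; X3 -> s; Y1 -> Atom Y2; Y2 -> X1 Expr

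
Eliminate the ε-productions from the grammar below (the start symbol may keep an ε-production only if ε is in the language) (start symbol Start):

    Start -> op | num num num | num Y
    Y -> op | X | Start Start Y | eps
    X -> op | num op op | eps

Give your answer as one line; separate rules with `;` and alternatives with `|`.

Nullable nonterminals: {X, Y}.
ε ∉ L(G), so no ε-production is kept.
For each production, add variants omitting each subset of nullable occurrences: Start → num Y gives num Y | num. Y → Start Start Y gives Start Start Y | Start Start.

Start -> op | num num num | num Y | num; Y -> op | X | Start Start Y | Start Start; X -> op | num op op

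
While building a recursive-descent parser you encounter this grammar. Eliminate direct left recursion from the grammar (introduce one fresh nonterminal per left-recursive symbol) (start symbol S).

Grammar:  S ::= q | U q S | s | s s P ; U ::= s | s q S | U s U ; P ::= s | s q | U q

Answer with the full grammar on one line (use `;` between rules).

S ::= q | U q S | s | s s P; U ::= s U' | s q S U'; P ::= s | s q | U q; U' ::= s U U' | ε

U is directly left-recursive.
For U: α = {s U}, β = {s, s q S}. Rewrite as U → β U' and U' → α U' | ε.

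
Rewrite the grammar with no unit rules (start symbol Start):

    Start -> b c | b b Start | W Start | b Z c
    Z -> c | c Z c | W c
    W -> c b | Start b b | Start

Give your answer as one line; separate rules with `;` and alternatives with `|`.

Start -> b c | b b Start | W Start | b Z c; Z -> c | c Z c | W c; W -> b c | b b Start | W Start | b Z c | c b | Start b b

Unit pairs: W ⇒* {Start}.
For each unit pair (A, B), copy every non-unit production of B to A, then drop all unit productions.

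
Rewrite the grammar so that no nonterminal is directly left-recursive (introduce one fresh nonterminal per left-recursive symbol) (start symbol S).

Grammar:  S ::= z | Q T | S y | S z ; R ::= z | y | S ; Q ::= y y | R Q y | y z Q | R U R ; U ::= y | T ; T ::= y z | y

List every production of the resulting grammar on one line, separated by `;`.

S ::= z S' | Q T S'; R ::= z | y | S; Q ::= y y | R Q y | y z Q | R U R; U ::= y | T; T ::= y z | y; S' ::= y S' | z S' | ε

Left recursion appears on S.
For S: α = {y, z}, β = {z, Q T}. Rewrite as S → β S' and S' → α S' | ε.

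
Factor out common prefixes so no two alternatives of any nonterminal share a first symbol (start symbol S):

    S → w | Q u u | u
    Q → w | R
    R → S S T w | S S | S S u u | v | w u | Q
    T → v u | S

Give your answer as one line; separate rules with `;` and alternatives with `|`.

R has alternatives sharing prefix 'S S': factor to R → S S R' with R' → T w | ε | u u.

S → w | Q u u | u; Q → w | R; R → v | w u | Q | S S R'; T → v u | S; R' → T w | ε | u u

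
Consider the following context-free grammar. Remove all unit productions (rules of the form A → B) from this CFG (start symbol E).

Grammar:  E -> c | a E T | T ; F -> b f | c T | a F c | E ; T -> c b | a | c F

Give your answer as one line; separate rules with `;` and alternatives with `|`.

Unit pairs: E ⇒* {T}; F ⇒* {E, T}.
For each unit pair (A, B), copy every non-unit production of B to A, then drop all unit productions.

E -> c | a E T | c b | a | c F; F -> c | a E T | b f | c T | a F c | c b | a | c F; T -> c b | a | c F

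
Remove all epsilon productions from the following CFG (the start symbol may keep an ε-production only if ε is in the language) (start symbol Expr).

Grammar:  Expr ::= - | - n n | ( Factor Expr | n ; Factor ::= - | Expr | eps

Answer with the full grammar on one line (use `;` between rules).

Nullable set = {Factor}.
ε ∉ L(G), so no ε-production is kept.
Add the nullable-subset variants: Expr → ( Factor Expr gives ( Factor Expr | ( Expr.

Expr ::= - | - n n | ( Factor Expr | ( Expr | n; Factor ::= - | Expr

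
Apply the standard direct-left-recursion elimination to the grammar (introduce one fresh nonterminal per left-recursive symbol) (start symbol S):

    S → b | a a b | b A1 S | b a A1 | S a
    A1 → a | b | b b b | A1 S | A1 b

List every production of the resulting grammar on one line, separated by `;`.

Left recursion appears on S, A1.
For S: α = {a}, β = {b, a a b, b A1 S, b a A1}. Rewrite as S → β S' and S' → α S' | ε.
For A1: α = {S, b}, β = {a, b, b b b}. Rewrite as A1 → β A1' and A1' → α A1' | ε.

S → b S' | a a b S' | b A1 S S' | b a A1 S'; A1 → a A1' | b A1' | b b b A1'; S' → a S' | ε; A1' → S A1' | b A1' | ε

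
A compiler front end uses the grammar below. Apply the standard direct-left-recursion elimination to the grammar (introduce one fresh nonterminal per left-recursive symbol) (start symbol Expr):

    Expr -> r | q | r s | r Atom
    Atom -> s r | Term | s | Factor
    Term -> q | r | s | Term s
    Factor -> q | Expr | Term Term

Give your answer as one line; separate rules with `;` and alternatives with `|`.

Expr -> r | q | r s | r Atom; Atom -> s r | Term | s | Factor; Term -> q Term1 | r Term1 | s Term1; Factor -> q | Expr | Term Term; Term1 -> s Term1 | ε

Left recursion appears on Term.
For Term: α = {s}, β = {q, r, s}. Rewrite as Term → β Term1 and Term1 → α Term1 | ε.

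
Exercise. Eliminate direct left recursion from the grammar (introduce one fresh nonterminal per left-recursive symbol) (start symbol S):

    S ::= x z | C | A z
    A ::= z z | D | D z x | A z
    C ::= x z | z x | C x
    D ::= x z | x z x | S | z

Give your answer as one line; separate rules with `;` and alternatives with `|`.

S ::= x z | C | A z; A ::= z z A' | D A' | D z x A'; C ::= x z C' | z x C'; D ::= x z | x z x | S | z; A' ::= z A' | eps; C' ::= x C' | eps

Left recursion appears on A, C.
For A: α = {z}, β = {z z, D, D z x}. Rewrite as A → β A' and A' → α A' | ε.
For C: α = {x}, β = {x z, z x}. Rewrite as C → β C' and C' → α C' | ε.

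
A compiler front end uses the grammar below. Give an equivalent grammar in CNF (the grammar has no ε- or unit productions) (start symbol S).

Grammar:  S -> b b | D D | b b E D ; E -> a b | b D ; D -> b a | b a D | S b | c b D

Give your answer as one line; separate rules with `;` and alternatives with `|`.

Introduce a nonterminal for each terminal appearing in a rule of length ≥ 2: X1 → b, X2 → a, X3 → c.
Binarize each right-hand side of length ≥ 3 by chaining fresh nonterminals (Y1, Y2, …): affected rules were S → X1 X1 E D; D → X1 X2 D; D → X3 X1 D.

S -> X1 X1 | D D | X1 Y1; E -> X2 X1 | X1 D; D -> X1 X2 | X1 Y3 | S X1 | X3 Y4; X1 -> b; X2 -> a; X3 -> c; Y1 -> X1 Y2; Y2 -> E D; Y3 -> X2 D; Y4 -> X1 D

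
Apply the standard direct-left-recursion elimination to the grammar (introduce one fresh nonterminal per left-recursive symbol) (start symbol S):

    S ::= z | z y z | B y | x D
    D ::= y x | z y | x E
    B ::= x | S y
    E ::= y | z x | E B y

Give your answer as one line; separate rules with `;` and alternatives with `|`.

E is directly left-recursive.
For E: α = {B y}, β = {y, z x}. Rewrite as E → β E' and E' → α E' | ε.

S ::= z | z y z | B y | x D; D ::= y x | z y | x E; B ::= x | S y; E ::= y E' | z x E'; E' ::= B y E' | ε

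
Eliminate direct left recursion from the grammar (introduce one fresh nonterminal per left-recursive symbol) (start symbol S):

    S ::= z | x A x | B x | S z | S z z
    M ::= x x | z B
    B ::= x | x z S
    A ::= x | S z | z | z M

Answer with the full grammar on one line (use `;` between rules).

S is directly left-recursive.
For S: α = {z, z z}, β = {z, x A x, B x}. Rewrite as S → β S' and S' → α S' | ε.

S ::= z S' | x A x S' | B x S'; M ::= x x | z B; B ::= x | x z S; A ::= x | S z | z | z M; S' ::= z S' | z z S' | ε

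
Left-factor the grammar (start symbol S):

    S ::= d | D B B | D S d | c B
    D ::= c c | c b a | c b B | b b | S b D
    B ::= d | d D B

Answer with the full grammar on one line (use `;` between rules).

S ::= d | c B | D S'; D ::= b b | S b D | c D'; B ::= d B'; S' ::= B B | S d; D' ::= c | b D''; B' ::= ε | D B; D'' ::= a | B

S has alternatives sharing prefix 'D': factor to S → D S' with S' → B B | S d.
D has alternatives sharing prefix 'c': factor to D → c D' with D' → c | b a | b B.
B has alternatives sharing prefix 'd': factor to B → d B' with B' → ε | D B.
D' has alternatives sharing prefix 'b': factor to D' → b D'' with D'' → a | B.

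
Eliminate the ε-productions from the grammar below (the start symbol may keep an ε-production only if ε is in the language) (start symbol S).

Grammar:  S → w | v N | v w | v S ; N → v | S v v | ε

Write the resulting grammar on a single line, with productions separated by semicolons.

Nullable nonterminals: {N}.
ε ∉ L(G), so no ε-production is kept.
For each production, add variants omitting each subset of nullable occurrences: S → v N gives v N | v.

S → w | v N | v | v w | v S; N → v | S v v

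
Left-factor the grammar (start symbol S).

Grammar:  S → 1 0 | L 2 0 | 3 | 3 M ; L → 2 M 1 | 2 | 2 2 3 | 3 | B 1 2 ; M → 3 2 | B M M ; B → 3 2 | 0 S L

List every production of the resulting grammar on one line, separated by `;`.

S → 1 0 | L 2 0 | 3 S'; L → 3 | B 1 2 | 2 L'; M → 3 2 | B M M; B → 3 2 | 0 S L; S' → ε | M; L' → M 1 | ε | 2 3

S has alternatives sharing prefix '3': factor to S → 3 S' with S' → ε | M.
L has alternatives sharing prefix '2': factor to L → 2 L' with L' → M 1 | ε | 2 3.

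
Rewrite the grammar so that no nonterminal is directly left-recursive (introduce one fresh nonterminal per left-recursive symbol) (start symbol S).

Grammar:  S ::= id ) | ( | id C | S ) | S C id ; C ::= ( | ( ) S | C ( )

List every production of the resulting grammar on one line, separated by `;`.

Directly left-recursive nonterminals: S, C.
For S: α = {), C id}, β = {id ), (, id C}. Rewrite as S → β S' and S' → α S' | ε.
For C: α = {( )}, β = {(, ( ) S}. Rewrite as C → β C' and C' → α C' | ε.

S ::= id ) S' | ( S' | id C S'; C ::= ( C' | ( ) S C'; S' ::= ) S' | C id S' | eps; C' ::= ( ) C' | eps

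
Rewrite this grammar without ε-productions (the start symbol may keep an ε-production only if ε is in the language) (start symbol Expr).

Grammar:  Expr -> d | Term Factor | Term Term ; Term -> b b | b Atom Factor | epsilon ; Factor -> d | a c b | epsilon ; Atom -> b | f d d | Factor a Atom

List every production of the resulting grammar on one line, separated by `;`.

The nullable symbols are {Expr, Factor, Term}.
ε ∈ L(G) since Expr is nullable, so keep Expr → ε.
Expand every rule over subsets of its nullable positions: Expr → Term Factor gives Term Factor | Term | Factor. Term → b Atom Factor gives b Atom Factor | b Atom. Atom → Factor a Atom gives Factor a Atom | a Atom.

Expr -> d | Term Factor | Term | Factor | Term Term | epsilon; Term -> b b | b Atom Factor | b Atom; Factor -> d | a c b; Atom -> b | f d d | Factor a Atom | a Atom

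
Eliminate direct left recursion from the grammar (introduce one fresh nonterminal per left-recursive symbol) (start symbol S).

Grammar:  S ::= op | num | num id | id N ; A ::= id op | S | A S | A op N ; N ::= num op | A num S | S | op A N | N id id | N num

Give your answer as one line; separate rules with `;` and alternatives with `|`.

S ::= op | num | num id | id N; A ::= id op A' | S A'; N ::= num op N' | A num S N' | S N' | op A N N'; A' ::= S A' | op N A' | ε; N' ::= id id N' | num N' | ε

Left recursion appears on A, N.
For A: α = {S, op N}, β = {id op, S}. Rewrite as A → β A' and A' → α A' | ε.
For N: α = {id id, num}, β = {num op, A num S, S, op A N}. Rewrite as N → β N' and N' → α N' | ε.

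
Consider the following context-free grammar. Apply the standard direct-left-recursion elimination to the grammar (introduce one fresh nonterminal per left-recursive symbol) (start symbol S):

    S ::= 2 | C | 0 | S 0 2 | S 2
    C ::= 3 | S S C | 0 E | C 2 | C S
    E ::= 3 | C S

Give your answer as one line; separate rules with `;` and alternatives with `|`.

S, C are directly left-recursive.
For S: α = {0 2, 2}, β = {2, C, 0}. Rewrite as S → β S' and S' → α S' | ε.
For C: α = {2, S}, β = {3, S S C, 0 E}. Rewrite as C → β C' and C' → α C' | ε.

S ::= 2 S' | C S' | 0 S'; C ::= 3 C' | S S C C' | 0 E C'; E ::= 3 | C S; S' ::= 0 2 S' | 2 S' | ε; C' ::= 2 C' | S C' | ε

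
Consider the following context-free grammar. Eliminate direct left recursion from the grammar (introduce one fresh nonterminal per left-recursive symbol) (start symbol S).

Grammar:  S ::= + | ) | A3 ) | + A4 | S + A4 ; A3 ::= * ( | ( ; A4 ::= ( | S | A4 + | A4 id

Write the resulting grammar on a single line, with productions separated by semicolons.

S ::= + S' | ) S' | A3 ) S' | + A4 S'; A3 ::= * ( | (; A4 ::= ( A4' | S A4'; S' ::= + A4 S' | ε; A4' ::= + A4' | id A4' | ε

Left recursion appears on S, A4.
For S: α = {+ A4}, β = {+, ), A3 ), + A4}. Rewrite as S → β S' and S' → α S' | ε.
For A4: α = {+, id}, β = {(, S}. Rewrite as A4 → β A4' and A4' → α A4' | ε.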